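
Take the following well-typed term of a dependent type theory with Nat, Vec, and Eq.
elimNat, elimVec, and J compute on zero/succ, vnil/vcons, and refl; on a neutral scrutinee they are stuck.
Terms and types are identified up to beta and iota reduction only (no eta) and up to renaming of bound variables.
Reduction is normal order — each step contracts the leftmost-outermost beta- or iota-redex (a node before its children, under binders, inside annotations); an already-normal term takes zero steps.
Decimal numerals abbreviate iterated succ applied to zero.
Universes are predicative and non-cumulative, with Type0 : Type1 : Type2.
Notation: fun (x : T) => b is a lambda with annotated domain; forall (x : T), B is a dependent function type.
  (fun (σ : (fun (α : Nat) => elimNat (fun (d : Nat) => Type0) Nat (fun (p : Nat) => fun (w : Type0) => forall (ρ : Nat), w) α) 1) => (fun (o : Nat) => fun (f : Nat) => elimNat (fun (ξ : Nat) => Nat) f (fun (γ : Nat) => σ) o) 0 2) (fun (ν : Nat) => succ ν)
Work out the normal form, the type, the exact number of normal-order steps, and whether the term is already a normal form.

resulting normal form:
  2
type:
  Nat
normal-order step count: 4
started in normal form: no
first contracted redex: a beta-redex


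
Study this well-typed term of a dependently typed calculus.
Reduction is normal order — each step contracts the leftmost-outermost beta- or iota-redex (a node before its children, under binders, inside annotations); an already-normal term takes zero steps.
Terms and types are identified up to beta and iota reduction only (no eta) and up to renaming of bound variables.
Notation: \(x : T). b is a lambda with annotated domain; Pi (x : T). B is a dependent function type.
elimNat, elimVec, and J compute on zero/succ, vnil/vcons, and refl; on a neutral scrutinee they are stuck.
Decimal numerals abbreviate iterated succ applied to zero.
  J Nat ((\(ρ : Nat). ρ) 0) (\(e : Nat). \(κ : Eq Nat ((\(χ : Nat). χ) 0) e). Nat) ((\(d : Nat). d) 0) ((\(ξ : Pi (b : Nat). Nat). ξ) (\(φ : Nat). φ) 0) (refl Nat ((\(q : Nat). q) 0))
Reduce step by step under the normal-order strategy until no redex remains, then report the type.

normal-order reduction sequence:
  J Nat ((\(ρ : Nat). ρ) 0) (\(e : Nat). \(κ : Eq Nat ((\(χ : Nat). χ) 0) e). Nat) ((\(d : Nat). d) 0) ((\(ξ : Pi (b : Nat). Nat). ξ) (\(φ : Nat). φ) 0) (refl Nat ((\(q : Nat). q) 0))
  ~> (\(ρ : Nat). ρ) 0
  ~> 0
type:
  Nat


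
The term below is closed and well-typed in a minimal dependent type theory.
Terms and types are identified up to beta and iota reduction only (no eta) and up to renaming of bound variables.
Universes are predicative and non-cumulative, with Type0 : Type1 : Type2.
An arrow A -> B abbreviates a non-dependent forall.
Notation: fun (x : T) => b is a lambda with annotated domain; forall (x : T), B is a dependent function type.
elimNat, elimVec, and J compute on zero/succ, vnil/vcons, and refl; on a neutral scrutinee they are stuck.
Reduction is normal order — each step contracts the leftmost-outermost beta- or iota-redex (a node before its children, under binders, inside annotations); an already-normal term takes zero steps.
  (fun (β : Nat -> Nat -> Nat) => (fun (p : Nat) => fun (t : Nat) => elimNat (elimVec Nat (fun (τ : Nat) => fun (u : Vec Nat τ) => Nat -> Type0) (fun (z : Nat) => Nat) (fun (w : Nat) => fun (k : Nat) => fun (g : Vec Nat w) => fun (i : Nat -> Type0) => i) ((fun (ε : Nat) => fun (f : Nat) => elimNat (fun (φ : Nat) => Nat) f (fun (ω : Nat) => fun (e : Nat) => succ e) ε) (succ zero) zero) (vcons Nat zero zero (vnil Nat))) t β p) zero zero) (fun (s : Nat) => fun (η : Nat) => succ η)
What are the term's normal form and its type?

reduced normal form:
  zero
inferred type:
  Nat


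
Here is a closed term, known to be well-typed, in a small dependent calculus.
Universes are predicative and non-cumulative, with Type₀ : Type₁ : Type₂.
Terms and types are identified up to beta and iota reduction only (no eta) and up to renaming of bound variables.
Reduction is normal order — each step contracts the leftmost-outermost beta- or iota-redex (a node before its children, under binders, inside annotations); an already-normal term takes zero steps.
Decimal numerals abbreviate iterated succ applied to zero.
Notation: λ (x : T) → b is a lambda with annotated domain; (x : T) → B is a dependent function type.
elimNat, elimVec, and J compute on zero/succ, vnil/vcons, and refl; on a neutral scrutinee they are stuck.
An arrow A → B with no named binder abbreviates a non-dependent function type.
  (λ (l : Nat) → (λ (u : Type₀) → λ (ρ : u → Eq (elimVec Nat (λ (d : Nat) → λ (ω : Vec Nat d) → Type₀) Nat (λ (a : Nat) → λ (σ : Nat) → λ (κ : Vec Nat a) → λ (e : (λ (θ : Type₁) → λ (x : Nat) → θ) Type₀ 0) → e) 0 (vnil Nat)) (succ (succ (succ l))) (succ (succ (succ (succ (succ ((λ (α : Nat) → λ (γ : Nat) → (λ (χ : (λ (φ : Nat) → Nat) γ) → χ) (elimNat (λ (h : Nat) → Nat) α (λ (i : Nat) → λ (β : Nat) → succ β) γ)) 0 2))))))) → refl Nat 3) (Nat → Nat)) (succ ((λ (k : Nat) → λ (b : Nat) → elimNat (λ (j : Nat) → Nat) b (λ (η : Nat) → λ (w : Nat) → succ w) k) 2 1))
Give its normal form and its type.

reduced normal form:
  λ (l : (Nat → Nat) → Eq Nat 7 7) → refl Nat 3
type:
  ((Nat → Nat) → Eq Nat 7 7) → Eq Nat 3 3
observation: 22 normal-order steps normalize the term, beginning with a beta-redex.


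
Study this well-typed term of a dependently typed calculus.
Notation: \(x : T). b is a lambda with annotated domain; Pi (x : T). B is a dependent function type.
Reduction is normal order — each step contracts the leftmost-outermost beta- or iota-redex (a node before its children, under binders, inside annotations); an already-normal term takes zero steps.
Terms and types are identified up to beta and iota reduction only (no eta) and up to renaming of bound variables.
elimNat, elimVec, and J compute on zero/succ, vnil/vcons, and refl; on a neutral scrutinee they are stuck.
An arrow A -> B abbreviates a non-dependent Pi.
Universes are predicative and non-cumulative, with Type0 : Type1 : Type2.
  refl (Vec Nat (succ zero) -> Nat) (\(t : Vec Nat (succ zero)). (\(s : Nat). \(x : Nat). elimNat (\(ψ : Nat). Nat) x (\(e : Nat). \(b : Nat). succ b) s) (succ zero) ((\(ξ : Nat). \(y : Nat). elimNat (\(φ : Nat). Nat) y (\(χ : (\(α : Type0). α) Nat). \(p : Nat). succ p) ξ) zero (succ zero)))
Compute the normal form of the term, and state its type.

normal form:
  refl (Vec Nat (succ zero) -> Nat) (\(t : Vec Nat (succ zero)). succ (succ zero))
the term's type:
  Eq (Vec Nat (succ zero) -> Nat) (\(t : Vec Nat (succ zero)). succ (succ zero)) (\(s : Vec Nat (succ zero)). succ (succ zero))


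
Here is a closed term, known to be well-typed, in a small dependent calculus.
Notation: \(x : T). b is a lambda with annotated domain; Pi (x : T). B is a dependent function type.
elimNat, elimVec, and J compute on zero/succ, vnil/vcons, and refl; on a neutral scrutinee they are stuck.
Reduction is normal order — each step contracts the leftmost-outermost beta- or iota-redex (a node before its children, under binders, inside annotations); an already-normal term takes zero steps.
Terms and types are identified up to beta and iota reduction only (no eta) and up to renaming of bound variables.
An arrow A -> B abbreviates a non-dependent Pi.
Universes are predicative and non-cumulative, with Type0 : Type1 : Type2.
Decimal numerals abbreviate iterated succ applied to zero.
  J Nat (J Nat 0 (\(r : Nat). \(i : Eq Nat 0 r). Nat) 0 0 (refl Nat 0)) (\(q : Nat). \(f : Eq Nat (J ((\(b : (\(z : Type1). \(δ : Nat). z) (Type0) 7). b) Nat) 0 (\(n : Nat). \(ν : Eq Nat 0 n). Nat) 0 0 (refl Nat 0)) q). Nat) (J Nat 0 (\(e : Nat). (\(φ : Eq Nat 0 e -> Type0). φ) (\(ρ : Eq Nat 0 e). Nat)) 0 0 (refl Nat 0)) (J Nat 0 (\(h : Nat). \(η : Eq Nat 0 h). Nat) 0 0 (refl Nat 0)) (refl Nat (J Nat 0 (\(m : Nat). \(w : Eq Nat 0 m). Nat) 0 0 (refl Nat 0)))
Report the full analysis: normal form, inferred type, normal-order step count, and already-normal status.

normal form:
  0
type:
  Nat
normal-order step count: 2
already normal: no
first redex: a J iota-redex


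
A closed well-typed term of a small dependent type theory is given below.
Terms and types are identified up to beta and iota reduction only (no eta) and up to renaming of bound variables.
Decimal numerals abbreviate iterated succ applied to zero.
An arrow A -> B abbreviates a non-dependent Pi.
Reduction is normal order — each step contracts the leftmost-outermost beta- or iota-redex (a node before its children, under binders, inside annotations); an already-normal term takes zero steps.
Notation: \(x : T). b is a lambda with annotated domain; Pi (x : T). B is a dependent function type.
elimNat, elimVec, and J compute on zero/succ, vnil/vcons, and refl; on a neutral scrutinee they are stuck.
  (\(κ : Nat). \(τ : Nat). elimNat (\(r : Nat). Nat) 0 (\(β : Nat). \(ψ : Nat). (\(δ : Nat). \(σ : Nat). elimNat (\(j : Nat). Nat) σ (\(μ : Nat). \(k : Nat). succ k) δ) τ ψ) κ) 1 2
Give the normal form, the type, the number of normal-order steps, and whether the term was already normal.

resulting normal form:
  2
type:
  Nat
reduction steps (normal order): 15
started in normal form: no
first redex: a beta-redex


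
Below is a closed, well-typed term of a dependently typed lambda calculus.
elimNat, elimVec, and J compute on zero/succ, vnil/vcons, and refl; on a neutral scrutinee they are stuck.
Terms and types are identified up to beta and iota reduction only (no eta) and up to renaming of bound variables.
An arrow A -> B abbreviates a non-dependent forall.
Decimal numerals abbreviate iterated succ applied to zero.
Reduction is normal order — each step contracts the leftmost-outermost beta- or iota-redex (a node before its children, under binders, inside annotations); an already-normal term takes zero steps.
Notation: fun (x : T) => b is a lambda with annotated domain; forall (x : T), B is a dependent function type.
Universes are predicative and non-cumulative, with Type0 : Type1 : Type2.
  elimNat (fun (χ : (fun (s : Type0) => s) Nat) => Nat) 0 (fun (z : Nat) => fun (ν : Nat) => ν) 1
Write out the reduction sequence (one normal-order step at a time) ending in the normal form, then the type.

normal-order reduction sequence:
  elimNat (fun (χ : (fun (s : Type0) => s) Nat) => Nat) 0 (fun (z : Nat) => fun (ν : Nat) => ν) 1
  ~> (fun (χ : Nat) => fun (s : Nat) => s) 0 (elimNat (fun (z : (fun (ν : Type0) => ν) Nat) => Nat) 0 (fun (r : Nat) => fun (c : Nat) => c) 0)
  ~> (fun (χ : Nat) => χ) (elimNat (fun (s : (fun (z : Type0) => z) Nat) => Nat) 0 (fun (ν : Nat) => fun (r : Nat) => r) 0)
  ~> elimNat (fun (χ : (fun (s : Type0) => s) Nat) => Nat) 0 (fun (z : Nat) => fun (ν : Nat) => ν) 0
  ~> 0
the term's type:
  Nat


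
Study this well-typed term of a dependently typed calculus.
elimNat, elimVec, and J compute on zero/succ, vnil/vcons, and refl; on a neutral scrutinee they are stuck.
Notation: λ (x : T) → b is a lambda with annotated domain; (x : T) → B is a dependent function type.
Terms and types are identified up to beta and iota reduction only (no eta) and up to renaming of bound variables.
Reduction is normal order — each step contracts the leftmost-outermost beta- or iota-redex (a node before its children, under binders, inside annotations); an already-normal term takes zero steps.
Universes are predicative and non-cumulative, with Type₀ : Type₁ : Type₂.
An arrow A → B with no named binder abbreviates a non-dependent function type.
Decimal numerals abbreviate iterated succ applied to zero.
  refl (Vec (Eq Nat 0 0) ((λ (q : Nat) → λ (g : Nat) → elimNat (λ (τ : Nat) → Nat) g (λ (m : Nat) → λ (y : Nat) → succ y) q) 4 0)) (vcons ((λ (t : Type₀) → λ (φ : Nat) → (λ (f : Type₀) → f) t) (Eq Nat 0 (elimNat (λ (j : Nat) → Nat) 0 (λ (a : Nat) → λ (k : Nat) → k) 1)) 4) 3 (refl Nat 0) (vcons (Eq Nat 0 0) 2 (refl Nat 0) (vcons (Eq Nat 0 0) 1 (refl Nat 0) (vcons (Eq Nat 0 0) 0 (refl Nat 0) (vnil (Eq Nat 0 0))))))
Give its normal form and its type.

resulting normal form:
  refl (Vec (Eq Nat 0 0) 4) (vcons (Eq Nat 0 0) 3 (refl Nat 0) (vcons (Eq Nat 0 0) 2 (refl Nat 0) (vcons (Eq Nat 0 0) 1 (refl Nat 0) (vcons (Eq Nat 0 0) 0 (refl Nat 0) (vnil (Eq Nat 0 0))))))
the term's type:
  Eq (Vec (Eq Nat 0 0) 4) (vcons (Eq Nat 0 0) 3 (refl Nat 0) (vcons (Eq Nat 0 0) 2 (refl Nat 0) (vcons (Eq Nat 0 0) 1 (refl Nat 0) (vcons (Eq Nat 0 0) 0 (refl Nat 0) (vnil (Eq Nat 0 0)))))) (vcons (Eq Nat 0 0) 3 (refl Nat 0) (vcons (Eq Nat 0 0) 2 (refl Nat 0) (vcons (Eq Nat 0 0) 1 (refl Nat 0) (vcons (Eq Nat 0 0) 0 (refl Nat 0) (vnil (Eq Nat 0 0))))))


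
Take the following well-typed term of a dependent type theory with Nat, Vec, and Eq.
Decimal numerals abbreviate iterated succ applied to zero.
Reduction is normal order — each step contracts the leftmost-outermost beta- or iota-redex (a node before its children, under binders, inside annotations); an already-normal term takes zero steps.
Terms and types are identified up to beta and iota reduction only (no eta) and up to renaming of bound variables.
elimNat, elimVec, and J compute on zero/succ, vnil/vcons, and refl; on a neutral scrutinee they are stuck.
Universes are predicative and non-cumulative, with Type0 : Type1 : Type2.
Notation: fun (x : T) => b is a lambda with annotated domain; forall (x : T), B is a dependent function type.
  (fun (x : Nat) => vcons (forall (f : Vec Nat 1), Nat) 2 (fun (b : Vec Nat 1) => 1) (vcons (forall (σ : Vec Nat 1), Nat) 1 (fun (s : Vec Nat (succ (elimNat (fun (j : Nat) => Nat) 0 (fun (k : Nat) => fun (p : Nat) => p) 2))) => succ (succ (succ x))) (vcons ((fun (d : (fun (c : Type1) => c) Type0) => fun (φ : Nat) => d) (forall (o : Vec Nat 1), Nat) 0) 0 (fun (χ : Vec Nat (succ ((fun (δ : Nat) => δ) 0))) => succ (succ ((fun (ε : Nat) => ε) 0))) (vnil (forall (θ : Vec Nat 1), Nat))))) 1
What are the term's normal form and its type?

resulting normal form:
  vcons (forall (x : Vec Nat 1), Nat) 2 (fun (f : Vec Nat 1) => 1) (vcons (forall (b : Vec Nat 1), Nat) 1 (fun (σ : Vec Nat 1) => 4) (vcons (forall (s : Vec Nat 1), Nat) 0 (fun (j : Vec Nat 1) => 2) (vnil (forall (k : Vec Nat 1), Nat))))
inferred type:
  Vec (forall (x : Vec Nat 1), Nat) 3


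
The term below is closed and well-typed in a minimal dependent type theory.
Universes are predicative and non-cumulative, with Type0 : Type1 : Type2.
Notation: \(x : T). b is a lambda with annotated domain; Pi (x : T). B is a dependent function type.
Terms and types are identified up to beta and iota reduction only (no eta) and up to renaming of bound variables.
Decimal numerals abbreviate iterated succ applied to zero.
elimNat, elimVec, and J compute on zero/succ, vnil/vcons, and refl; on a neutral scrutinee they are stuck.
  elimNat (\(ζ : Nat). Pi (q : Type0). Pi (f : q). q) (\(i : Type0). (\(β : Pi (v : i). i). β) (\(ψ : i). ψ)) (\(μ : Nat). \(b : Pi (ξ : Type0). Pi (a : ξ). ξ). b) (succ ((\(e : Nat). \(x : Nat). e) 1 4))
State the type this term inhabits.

the term's type:
  Pi (ζ : Type0). Pi (q : ζ). ζ


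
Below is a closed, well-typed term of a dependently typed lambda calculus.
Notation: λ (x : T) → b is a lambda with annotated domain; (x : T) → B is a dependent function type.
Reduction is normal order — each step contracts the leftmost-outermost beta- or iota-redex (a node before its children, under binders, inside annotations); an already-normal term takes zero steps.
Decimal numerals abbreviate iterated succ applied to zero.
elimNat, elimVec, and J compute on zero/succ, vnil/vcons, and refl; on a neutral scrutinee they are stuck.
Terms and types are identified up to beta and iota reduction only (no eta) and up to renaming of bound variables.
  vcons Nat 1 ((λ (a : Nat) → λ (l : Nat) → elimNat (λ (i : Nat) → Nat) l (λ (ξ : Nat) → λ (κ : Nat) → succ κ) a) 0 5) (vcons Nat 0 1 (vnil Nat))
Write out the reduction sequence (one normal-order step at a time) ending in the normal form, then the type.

reduction (normal order):
  vcons Nat 1 ((λ (a : Nat) → λ (l : Nat) → elimNat (λ (i : Nat) → Nat) l (λ (ξ : Nat) → λ (κ : Nat) → succ κ) a) 0 5) (vcons Nat 0 1 (vnil Nat))
  ~> vcons Nat 1 ((λ (a : Nat) → elimNat (λ (l : Nat) → Nat) a (λ (i : Nat) → λ (ξ : Nat) → succ ξ) 0) 5) (vcons Nat 0 1 (vnil Nat))
  ~> vcons Nat 1 (elimNat (λ (a : Nat) → Nat) 5 (λ (l : Nat) → λ (i : Nat) → succ i) 0) (vcons Nat 0 1 (vnil Nat))
  ~> vcons Nat 1 5 (vcons Nat 0 1 (vnil Nat))
type:
  Vec Nat 2


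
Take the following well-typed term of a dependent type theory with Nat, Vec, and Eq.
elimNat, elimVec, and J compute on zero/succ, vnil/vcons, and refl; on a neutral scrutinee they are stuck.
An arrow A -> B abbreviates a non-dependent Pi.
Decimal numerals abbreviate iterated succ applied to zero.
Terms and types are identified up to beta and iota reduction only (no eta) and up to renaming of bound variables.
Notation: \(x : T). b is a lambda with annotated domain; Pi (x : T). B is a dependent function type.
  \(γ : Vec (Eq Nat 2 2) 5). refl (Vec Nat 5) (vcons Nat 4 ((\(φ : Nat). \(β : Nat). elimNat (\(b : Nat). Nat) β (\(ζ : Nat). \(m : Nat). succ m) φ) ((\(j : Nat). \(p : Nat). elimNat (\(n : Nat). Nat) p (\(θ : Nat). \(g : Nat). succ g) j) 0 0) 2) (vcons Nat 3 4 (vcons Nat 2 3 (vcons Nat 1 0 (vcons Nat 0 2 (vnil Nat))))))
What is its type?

inferred type:
  Vec (Eq Nat 2 2) 5 -> Eq (Vec Nat 5) (vcons Nat 4 2 (vcons Nat 3 4 (vcons Nat 2 3 (vcons Nat 1 0 (vcons Nat 0 2 (vnil Nat)))))) (vcons Nat 4 2 (vcons Nat 3 4 (vcons Nat 2 3 (vcons Nat 1 0 (vcons Nat 0 2 (vnil Nat))))))


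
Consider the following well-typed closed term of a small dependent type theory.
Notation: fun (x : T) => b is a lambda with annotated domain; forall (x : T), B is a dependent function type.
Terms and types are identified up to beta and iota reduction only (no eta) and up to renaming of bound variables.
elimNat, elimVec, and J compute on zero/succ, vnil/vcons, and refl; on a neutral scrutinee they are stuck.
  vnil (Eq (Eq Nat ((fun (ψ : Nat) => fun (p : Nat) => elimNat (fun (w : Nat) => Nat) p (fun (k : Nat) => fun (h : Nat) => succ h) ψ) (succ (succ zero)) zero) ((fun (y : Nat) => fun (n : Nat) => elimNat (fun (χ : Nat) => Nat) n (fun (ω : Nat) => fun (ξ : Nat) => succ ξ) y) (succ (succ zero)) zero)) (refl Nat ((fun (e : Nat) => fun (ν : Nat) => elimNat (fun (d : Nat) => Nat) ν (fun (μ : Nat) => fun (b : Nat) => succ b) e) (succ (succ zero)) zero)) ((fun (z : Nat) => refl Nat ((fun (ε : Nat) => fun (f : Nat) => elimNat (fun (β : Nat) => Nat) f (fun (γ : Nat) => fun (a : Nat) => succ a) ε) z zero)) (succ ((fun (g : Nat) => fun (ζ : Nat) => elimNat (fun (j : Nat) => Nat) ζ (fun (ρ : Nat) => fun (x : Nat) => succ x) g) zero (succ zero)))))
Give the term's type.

inferred type:
  Vec (Eq (Eq Nat (succ (succ zero)) (succ (succ zero))) (refl Nat (succ (succ zero))) (refl Nat (succ (succ zero)))) zero


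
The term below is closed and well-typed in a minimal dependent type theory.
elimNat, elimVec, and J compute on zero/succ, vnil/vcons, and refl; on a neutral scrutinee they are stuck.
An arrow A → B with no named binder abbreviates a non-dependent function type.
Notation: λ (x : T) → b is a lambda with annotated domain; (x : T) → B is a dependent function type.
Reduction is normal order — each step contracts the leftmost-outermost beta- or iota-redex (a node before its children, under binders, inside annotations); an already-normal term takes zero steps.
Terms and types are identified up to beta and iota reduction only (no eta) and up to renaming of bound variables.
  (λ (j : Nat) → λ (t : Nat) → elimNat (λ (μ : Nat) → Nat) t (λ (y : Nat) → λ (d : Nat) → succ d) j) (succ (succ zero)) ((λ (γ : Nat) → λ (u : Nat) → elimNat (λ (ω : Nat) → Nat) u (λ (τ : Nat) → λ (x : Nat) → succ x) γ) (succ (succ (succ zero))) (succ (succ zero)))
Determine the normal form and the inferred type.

resulting normal form:
  succ (succ (succ (succ (succ (succ (succ zero))))))
inferred type:
  Nat
observation: the term reaches its normal form after 21 normal-order steps.


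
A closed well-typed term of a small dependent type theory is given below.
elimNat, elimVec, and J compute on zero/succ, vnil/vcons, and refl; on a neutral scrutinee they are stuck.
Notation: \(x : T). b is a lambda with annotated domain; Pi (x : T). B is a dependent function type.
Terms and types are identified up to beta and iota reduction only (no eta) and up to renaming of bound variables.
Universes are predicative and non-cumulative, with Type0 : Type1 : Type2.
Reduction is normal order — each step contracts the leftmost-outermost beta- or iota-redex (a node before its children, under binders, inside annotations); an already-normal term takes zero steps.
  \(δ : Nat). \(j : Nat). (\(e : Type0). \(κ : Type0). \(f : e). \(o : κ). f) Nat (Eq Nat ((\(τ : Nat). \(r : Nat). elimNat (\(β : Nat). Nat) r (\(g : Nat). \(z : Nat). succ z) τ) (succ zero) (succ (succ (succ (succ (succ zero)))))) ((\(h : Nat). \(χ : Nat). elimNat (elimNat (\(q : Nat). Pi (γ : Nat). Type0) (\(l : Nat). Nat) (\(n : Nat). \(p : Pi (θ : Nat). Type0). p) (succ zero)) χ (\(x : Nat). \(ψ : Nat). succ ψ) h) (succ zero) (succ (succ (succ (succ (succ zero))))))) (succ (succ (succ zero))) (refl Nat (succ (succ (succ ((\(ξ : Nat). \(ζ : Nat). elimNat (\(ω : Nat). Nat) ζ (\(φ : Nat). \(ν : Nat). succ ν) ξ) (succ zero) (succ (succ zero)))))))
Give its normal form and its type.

resulting normal form:
  \(δ : Nat). \(j : Nat). succ (succ (succ zero))
the term's type:
  Pi (δ : Nat). Pi (j : Nat). Nat
observation: normalization takes exactly 4 steps under the normal-order strategy.


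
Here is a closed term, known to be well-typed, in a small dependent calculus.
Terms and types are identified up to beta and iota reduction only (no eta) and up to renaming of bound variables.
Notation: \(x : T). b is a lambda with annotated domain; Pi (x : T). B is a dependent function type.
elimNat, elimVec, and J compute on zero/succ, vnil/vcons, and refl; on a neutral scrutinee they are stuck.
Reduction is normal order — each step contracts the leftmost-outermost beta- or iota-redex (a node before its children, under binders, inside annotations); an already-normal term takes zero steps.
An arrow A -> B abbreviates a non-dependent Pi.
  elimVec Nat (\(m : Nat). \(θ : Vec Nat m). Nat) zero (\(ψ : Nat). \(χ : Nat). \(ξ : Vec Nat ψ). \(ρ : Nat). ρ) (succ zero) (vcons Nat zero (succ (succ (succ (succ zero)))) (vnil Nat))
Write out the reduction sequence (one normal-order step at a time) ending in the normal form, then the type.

normal-order reduction:
  elimVec Nat (\(m : Nat). \(θ : Vec Nat m). Nat) zero (\(ψ : Nat). \(χ : Nat). \(ξ : Vec Nat ψ). \(ρ : Nat). ρ) (succ zero) (vcons Nat zero (succ (succ (succ (succ zero)))) (vnil Nat))
  ~> (\(m : Nat). \(θ : Nat). \(ψ : Vec Nat m). \(χ : Nat). χ) zero (succ (succ (succ (succ zero)))) (vnil Nat) (elimVec Nat (\(ξ : Nat). \(ρ : Vec Nat ξ). Nat) zero (\(y : Nat). \(γ : Nat). \(x : Vec Nat y). \(j : Nat). j) zero (vnil Nat))
  ~> (\(m : Nat). \(θ : Vec Nat zero). \(ψ : Nat). ψ) (succ (succ (succ (succ zero)))) (vnil Nat) (elimVec Nat (\(χ : Nat). \(ξ : Vec Nat χ). Nat) zero (\(ρ : Nat). \(y : Nat). \(γ : Vec Nat ρ). \(x : Nat). x) zero (vnil Nat))
  ~> (\(m : Vec Nat zero). \(θ : Nat). θ) (vnil Nat) (elimVec Nat (\(ψ : Nat). \(χ : Vec Nat ψ). Nat) zero (\(ξ : Nat). \(ρ : Nat). \(y : Vec Nat ξ). \(γ : Nat). γ) zero (vnil Nat))
  ~> (\(m : Nat). m) (elimVec Nat (\(θ : Nat). \(ψ : Vec Nat θ). Nat) zero (\(χ : Nat). \(ξ : Nat). \(ρ : Vec Nat χ). \(y : Nat). y) zero (vnil Nat))
  ~> elimVec Nat (\(m : Nat). \(θ : Vec Nat m). Nat) zero (\(ψ : Nat). \(χ : Nat). \(ξ : Vec Nat ψ). \(ρ : Nat). ρ) zero (vnil Nat)
  ~> zero
inferred type:
  Nat


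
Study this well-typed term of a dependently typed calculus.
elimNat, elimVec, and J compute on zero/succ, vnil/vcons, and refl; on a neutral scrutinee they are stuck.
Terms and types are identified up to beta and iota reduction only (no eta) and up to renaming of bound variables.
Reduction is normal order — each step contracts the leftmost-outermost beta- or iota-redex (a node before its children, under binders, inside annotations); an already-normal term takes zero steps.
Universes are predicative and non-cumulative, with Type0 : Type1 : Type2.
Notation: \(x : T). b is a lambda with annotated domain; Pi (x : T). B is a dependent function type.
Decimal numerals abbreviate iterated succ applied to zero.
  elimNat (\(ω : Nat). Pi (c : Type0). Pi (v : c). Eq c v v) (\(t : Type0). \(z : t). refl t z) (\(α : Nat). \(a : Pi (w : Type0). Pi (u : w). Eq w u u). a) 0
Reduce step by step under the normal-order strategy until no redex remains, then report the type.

normal-order reduction:
  elimNat (\(ω : Nat). Pi (c : Type0). Pi (v : c). Eq c v v) (\(t : Type0). \(z : t). refl t z) (\(α : Nat). \(a : Pi (w : Type0). Pi (u : w). Eq w u u). a) 0
  ~> \(ω : Type0). \(c : ω). refl ω c
inferred type:
  Pi (ω : Type0). Pi (c : ω). Eq ω c c


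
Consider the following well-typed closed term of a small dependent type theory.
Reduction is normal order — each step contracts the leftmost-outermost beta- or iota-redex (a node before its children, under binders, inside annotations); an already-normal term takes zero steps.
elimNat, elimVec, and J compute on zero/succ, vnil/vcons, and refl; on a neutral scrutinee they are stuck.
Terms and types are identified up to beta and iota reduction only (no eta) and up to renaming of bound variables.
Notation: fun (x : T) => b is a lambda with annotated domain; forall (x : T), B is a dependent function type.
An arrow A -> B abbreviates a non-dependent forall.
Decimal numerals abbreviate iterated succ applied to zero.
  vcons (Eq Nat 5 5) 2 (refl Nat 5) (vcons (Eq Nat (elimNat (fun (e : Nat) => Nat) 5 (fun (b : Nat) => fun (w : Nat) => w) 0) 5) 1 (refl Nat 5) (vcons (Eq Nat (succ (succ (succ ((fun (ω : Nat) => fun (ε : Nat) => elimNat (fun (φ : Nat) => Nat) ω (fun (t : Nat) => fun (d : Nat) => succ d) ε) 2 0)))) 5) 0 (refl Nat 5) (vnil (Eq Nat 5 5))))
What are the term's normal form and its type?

reduced normal form:
  vcons (Eq Nat 5 5) 2 (refl Nat 5) (vcons (Eq Nat 5 5) 1 (refl Nat 5) (vcons (Eq Nat 5 5) 0 (refl Nat 5) (vnil (Eq Nat 5 5))))
type:
  Vec (Eq Nat 5 5) 3


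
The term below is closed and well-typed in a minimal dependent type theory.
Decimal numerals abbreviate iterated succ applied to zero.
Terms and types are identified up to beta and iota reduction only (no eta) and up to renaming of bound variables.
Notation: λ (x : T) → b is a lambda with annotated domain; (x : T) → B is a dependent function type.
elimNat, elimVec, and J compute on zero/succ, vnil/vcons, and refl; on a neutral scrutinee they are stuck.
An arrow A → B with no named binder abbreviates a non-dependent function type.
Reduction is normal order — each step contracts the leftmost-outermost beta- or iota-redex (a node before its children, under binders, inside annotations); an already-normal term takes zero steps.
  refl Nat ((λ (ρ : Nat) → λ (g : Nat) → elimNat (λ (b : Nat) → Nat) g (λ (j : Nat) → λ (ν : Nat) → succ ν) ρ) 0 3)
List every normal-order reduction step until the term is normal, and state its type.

reduction (normal order):
  refl Nat ((λ (ρ : Nat) → λ (g : Nat) → elimNat (λ (b : Nat) → Nat) g (λ (j : Nat) → λ (ν : Nat) → succ ν) ρ) 0 3)
  ~> refl Nat ((λ (ρ : Nat) → elimNat (λ (g : Nat) → Nat) ρ (λ (b : Nat) → λ (j : Nat) → succ j) 0) 3)
  ~> refl Nat (elimNat (λ (ρ : Nat) → Nat) 3 (λ (g : Nat) → λ (b : Nat) → succ b) 0)
  ~> refl Nat 3
type:
  Eq Nat 3 3


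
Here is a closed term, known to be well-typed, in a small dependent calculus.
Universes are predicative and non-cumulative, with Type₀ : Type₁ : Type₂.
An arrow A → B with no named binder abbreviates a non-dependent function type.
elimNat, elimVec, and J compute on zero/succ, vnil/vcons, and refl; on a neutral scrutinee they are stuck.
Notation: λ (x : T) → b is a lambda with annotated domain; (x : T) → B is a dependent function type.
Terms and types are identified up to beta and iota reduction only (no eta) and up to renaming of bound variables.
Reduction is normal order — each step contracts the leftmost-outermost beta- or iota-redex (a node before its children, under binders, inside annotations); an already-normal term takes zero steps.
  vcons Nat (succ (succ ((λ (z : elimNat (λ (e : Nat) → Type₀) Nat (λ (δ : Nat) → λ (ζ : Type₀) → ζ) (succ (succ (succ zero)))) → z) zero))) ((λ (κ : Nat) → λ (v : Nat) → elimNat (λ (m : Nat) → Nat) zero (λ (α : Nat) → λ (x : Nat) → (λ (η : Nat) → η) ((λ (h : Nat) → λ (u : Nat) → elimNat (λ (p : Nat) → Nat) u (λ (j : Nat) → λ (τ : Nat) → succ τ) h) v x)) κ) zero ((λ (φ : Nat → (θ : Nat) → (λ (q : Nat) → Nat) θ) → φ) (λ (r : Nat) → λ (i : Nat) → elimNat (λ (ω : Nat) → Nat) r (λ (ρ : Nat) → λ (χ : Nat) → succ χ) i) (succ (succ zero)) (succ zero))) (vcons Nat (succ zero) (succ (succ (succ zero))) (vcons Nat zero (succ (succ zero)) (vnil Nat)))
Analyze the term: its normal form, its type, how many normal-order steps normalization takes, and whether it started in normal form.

resulting normal form:
  vcons Nat (succ (succ zero)) zero (vcons Nat (succ zero) (succ (succ (succ zero))) (vcons Nat zero (succ (succ zero)) (vnil Nat)))
type:
  Vec Nat (succ (succ (succ zero)))
normal-order step count: 4
started in normal form: no
first redex: a beta-redex


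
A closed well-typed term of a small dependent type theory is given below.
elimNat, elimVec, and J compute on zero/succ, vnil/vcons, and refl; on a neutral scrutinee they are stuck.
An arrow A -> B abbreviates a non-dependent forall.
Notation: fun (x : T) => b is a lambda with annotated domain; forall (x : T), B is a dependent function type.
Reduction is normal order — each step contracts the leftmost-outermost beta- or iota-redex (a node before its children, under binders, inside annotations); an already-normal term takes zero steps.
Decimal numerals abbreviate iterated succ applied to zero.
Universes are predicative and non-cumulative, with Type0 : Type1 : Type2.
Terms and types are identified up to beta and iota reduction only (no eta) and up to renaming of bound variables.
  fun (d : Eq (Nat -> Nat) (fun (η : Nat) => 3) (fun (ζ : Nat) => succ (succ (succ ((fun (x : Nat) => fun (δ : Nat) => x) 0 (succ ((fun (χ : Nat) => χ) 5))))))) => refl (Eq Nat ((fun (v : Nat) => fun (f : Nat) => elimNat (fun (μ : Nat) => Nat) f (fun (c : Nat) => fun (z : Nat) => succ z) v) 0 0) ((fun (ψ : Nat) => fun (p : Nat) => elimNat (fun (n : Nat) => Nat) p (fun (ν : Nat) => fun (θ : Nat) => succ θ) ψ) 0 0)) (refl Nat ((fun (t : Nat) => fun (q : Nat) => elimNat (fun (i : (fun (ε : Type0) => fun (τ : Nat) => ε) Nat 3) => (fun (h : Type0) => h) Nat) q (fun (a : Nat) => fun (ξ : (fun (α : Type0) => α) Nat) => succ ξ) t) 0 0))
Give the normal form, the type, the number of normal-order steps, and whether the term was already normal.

normal form:
  fun (d : Eq (Nat -> Nat) (fun (η : Nat) => 3) (fun (ζ : Nat) => 3)) => refl (Eq Nat 0 0) (refl Nat 0)
inferred type:
  Eq (Nat -> Nat) (fun (d : Nat) => 3) (fun (η : Nat) => 3) -> Eq (Eq Nat 0 0) (refl Nat 0) (refl Nat 0)
normal-order step count: 11
started in normal form: no
first redex: a beta-redex


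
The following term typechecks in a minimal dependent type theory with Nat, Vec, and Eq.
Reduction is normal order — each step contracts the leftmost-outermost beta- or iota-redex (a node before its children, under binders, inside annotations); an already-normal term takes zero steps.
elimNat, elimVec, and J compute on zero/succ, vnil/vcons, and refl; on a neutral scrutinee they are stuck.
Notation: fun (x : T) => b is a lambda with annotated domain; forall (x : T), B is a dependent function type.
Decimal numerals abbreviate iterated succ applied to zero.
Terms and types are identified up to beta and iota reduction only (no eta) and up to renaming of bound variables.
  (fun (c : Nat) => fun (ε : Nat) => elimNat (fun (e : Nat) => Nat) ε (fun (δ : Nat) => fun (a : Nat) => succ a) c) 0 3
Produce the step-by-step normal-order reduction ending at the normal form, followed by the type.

normal-order reduction:
  (fun (c : Nat) => fun (ε : Nat) => elimNat (fun (e : Nat) => Nat) ε (fun (δ : Nat) => fun (a : Nat) => succ a) c) 0 3
  ~> (fun (c : Nat) => elimNat (fun (ε : Nat) => Nat) c (fun (e : Nat) => fun (δ : Nat) => succ δ) 0) 3
  ~> elimNat (fun (c : Nat) => Nat) 3 (fun (ε : Nat) => fun (e : Nat) => succ e) 0
  ~> 3
type:
  Nat


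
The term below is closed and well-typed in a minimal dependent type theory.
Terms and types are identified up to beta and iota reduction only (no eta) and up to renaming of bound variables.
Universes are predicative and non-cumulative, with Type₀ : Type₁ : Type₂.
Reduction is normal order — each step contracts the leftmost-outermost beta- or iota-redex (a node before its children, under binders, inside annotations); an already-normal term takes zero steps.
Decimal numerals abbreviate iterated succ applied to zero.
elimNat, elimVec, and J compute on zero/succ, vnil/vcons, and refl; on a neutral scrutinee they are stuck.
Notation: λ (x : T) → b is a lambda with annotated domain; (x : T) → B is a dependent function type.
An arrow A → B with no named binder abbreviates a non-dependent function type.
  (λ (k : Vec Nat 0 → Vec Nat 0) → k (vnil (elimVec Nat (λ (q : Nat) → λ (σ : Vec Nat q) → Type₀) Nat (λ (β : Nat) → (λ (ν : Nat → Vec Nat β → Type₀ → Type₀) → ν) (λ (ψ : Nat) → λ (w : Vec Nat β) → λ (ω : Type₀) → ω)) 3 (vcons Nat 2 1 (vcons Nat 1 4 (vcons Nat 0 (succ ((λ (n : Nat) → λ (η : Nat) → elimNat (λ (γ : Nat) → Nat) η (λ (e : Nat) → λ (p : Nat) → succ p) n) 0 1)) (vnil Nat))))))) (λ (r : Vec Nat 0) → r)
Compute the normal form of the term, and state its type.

normal form:
  vnil Nat
inferred type:
  Vec Nat 0


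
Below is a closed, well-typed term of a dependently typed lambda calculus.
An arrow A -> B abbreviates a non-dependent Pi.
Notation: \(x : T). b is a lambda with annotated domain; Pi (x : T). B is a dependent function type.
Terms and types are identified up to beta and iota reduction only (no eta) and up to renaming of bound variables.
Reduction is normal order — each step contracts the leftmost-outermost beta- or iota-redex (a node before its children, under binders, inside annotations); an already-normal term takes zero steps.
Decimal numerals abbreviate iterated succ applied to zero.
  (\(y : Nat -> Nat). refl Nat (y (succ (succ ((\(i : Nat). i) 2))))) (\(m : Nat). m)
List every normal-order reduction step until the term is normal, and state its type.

normal-order reduction sequence:
  (\(y : Nat -> Nat). refl Nat (y (succ (succ ((\(i : Nat). i) 2))))) (\(m : Nat). m)
  ~> refl Nat ((\(y : Nat). y) (succ (succ ((\(i : Nat). i) 2))))
  ~> refl Nat (succ (succ ((\(y : Nat). y) 2)))
  ~> refl Nat 4
type:
  Eq Nat 4 4


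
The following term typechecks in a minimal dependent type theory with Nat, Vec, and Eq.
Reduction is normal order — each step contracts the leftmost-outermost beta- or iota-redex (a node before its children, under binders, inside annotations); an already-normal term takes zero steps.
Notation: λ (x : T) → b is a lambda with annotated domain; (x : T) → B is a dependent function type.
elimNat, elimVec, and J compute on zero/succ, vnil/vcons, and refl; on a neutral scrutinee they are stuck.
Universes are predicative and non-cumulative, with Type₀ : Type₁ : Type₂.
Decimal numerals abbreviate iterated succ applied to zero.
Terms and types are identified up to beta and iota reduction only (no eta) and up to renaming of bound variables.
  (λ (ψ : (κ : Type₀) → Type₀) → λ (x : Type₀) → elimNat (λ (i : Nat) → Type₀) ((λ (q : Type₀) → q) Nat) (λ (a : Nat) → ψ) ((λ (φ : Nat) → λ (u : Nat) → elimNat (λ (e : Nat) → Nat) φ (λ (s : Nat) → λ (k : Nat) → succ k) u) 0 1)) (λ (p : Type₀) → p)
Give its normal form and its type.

normal form:
  λ (ψ : Type₀) → Nat
inferred type:
  (ψ : Type₀) → Type₀
observation: the term reaches its normal form after 12 normal-order steps.


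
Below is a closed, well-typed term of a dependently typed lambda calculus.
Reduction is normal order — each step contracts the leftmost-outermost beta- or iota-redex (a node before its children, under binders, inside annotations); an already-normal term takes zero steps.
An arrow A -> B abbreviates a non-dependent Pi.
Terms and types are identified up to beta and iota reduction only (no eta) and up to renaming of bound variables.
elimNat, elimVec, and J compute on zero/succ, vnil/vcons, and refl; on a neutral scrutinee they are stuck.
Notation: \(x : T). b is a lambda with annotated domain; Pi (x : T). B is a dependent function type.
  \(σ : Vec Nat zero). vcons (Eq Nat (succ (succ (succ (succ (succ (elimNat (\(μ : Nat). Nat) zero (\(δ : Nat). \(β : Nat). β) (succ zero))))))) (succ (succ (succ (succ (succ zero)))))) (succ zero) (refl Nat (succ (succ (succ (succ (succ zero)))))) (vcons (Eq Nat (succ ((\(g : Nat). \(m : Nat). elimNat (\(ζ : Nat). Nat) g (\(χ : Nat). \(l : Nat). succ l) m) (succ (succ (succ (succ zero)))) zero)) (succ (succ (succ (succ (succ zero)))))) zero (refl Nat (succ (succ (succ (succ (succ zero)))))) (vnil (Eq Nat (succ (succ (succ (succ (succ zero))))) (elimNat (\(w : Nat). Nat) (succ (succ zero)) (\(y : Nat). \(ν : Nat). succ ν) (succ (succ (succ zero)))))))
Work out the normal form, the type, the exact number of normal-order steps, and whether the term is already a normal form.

normal form:
  \(σ : Vec Nat zero). vcons (Eq Nat (succ (succ (succ (succ (succ zero))))) (succ (succ (succ (succ (succ zero)))))) (succ zero) (refl Nat (succ (succ (succ (succ (succ zero)))))) (vcons (Eq Nat (succ (succ (succ (succ (succ zero))))) (succ (succ (succ (succ (succ zero)))))) zero (refl Nat (succ (succ (succ (succ (succ zero)))))) (vnil (Eq Nat (succ (succ (succ (succ (succ zero))))) (succ (succ (succ (succ (succ zero))))))))
the term's type:
  Vec Nat zero -> Vec (Eq Nat (succ (succ (succ (succ (succ zero))))) (succ (succ (succ (succ (succ zero)))))) (succ (succ zero))
steps to reach normal form (normal order): 17
started in normal form: no
first redex: an elimNat iota-redex


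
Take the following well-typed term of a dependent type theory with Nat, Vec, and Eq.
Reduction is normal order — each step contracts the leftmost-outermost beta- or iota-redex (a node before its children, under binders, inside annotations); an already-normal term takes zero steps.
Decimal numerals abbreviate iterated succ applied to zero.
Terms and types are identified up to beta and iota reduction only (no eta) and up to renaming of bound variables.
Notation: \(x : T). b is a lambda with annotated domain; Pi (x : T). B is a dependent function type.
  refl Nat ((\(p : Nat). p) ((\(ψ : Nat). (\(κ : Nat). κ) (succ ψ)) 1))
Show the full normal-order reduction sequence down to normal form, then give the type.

normal-order reduction sequence:
  refl Nat ((\(p : Nat). p) ((\(ψ : Nat). (\(κ : Nat). κ) (succ ψ)) 1))
  ~> refl Nat ((\(p : Nat). (\(ψ : Nat). ψ) (succ p)) 1)
  ~> refl Nat ((\(p : Nat). p) 2)
  ~> refl Nat 2
type:
  Eq Nat 2 2


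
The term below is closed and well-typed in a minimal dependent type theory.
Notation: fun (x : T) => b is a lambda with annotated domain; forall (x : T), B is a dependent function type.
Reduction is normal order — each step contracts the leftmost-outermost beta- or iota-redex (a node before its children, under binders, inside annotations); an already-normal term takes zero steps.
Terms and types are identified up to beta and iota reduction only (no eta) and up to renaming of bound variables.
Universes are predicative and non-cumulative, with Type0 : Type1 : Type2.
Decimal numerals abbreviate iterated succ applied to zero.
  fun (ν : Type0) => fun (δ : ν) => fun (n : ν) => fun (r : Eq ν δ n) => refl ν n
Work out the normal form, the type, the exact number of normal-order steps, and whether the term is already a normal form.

resulting normal form:
  fun (ν : Type0) => fun (δ : ν) => fun (n : ν) => fun (r : Eq ν δ n) => refl ν n
type:
  forall (ν : Type0), forall (δ : ν), forall (n : ν), forall (r : Eq ν δ n), Eq ν n n
reduction steps (normal order): 0
already normal: yes
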